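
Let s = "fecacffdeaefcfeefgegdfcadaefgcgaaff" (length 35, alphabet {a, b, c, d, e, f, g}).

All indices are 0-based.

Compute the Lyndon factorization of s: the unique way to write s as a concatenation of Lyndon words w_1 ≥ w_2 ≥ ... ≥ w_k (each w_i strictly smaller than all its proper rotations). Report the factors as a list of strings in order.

emit factor 1: 'f' (i=0, period=1)
emit factor 2: 'e' (i=1, period=1)
emit factor 3: 'c' (i=2, period=1)
emit factor 4: 'acffdeaefcfeefgegdfcadaefgcg' (i=3, period=28)
emit factor 5: 'aaff' (i=31, period=4)

["f", "e", "c", "acffdeaefcfeefgegdfcadaefgcg", "aaff"]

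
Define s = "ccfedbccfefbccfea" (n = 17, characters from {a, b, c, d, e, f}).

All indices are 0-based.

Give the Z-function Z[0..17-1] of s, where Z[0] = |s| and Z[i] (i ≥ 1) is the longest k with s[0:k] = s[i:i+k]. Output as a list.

Z[0]=17
i=1: fresh scan; Z[1]=1 scan→box=[1,2)
i=2: fresh scan; Z[2]=0
i=3: fresh scan; Z[3]=0
i=4: fresh scan; Z[4]=0
i=5: fresh scan; Z[5]=0
i=6: fresh scan; Z[6]=4 scan→box=[6,10)
i=7: min(r-i=3, Z[1]=1)=1; Z[7]=1
i=8: min(r-i=2, Z[2]=0)=0; Z[8]=0
i=9: min(r-i=1, Z[3]=0)=0; Z[9]=0
i=10: fresh scan; Z[10]=0
i=11: fresh scan; Z[11]=0
i=12: fresh scan; Z[12]=4 scan→box=[12,16)
i=13: min(r-i=3, Z[1]=1)=1; Z[13]=1
i=14: min(r-i=2, Z[2]=0)=0; Z[14]=0
i=15: min(r-i=1, Z[3]=0)=0; Z[15]=0
i=16: fresh scan; Z[16]=0

[17, 1, 0, 0, 0, 0, 4, 1, 0, 0, 0, 0, 4, 1, 0, 0, 0]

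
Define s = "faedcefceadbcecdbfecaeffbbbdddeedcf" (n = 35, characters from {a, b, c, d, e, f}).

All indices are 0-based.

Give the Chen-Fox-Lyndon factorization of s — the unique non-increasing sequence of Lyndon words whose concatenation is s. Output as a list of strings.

["f", "aedcefce", "adbcecdbfecaeffbbbdddeedcf"]

emit factor 1: 'f' (i=0, period=1)
emit factor 2: 'aedcefce' (i=1, period=8)
emit factor 3: 'adbcecdbfecaeffbbbdddeedcf' (i=9, period=26)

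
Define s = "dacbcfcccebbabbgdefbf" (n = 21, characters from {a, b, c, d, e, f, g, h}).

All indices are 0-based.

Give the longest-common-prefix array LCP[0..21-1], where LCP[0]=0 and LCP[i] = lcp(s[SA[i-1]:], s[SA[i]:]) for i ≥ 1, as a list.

rank | idx | suffix
   0 |  12 | abbgdefbf
   1 |   1 | acbcfcccebbabbgdefbf
   2 |  11 | babbgdefbf
   3 |  10 | bbabbgdefbf
   4 |  13 | bbgdefbf
   5 |   3 | bcfcccebbabbgdefbf
   6 |  19 | bf
   7 |  14 | bgdefbf
   8 |   2 | cbcfcccebbabbgdefbf
   9 |   6 | cccebbabbgdefbf
  10 |   7 | ccebbabbgdefbf
  11 |   8 | cebbabbgdefbf
  12 |   4 | cfcccebbabbgdefbf
  13 |   0 | dacbcfcccebbabbgdefbf
  14 |  16 | defbf
  15 |   9 | ebbabbgdefbf
  16 |  17 | efbf
  17 |  20 | f
  18 |  18 | fbf
  19 |   5 | fcccebbabbgdefbf
  20 |  15 | gdefbf

SA = [12, 1, 11, 10, 13, 3, 19, 14, 2, 6, 7, 8, 4, 0, 16, 9, 17, 20, 18, 5, 15]
rank  pair      lcp
   1  s[12:],s[1:]  1  'a'
   2  s[1:],s[11:]  0  ''
   3  s[11:],s[10:]  1  'b'
   4  s[10:],s[13:]  2  'bb'
   5  s[13:],s[3:]  1  'b'
   6  s[3:],s[19:]  1  'b'
   7  s[19:],s[14:]  1  'b'
   8  s[14:],s[2:]  0  ''
   9  s[2:],s[6:]  1  'c'
  10  s[6:],s[7:]  2  'cc'
  11  s[7:],s[8:]  1  'c'
  12  s[8:],s[4:]  1  'c'
  13  s[4:],s[0:]  0  ''
  14  s[0:],s[16:]  1  'd'
  15  s[16:],s[9:]  0  ''
  16  s[9:],s[17:]  1  'e'
  17  s[17:],s[20:]  0  ''
  18  s[20:],s[18:]  1  'f'
  19  s[18:],s[5:]  1  'f'
  20  s[5:],s[15:]  0  ''

[0, 1, 0, 1, 2, 1, 1, 1, 0, 1, 2, 1, 1, 0, 1, 0, 1, 0, 1, 1, 0]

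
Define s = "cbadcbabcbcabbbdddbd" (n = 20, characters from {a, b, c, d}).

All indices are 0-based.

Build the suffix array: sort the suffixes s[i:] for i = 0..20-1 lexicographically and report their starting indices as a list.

[11, 6, 2, 5, 1, 12, 13, 9, 7, 18, 14, 10, 4, 0, 8, 19, 17, 3, 16, 15]

rank→(start, suffix):
  0 → (11, 'abbbdddbd')
  1 → (6, 'abcbcabbbdddbd')
  2 → (2, 'adcbabcbcabbbdddbd')
  3 → (5, 'babcbcabbbdddbd')
  4 → (1, 'badcbabcbcabbbdddbd')
  5 → (12, 'bbbdddbd')
  6 → (13, 'bbdddbd')
  7 → (9, 'bcabbbdddbd')
  8 → (7, 'bcbcabbbdddbd')
  9 → (18, 'bd')
  10 → (14, 'bdddbd')
  11 → (10, 'cabbbdddbd')
  12 → (4, 'cbabcbcabbbdddbd')
  13 → (0, 'cbadcbabcbcabbbdddbd')
  14 → (8, 'cbcabbbdddbd')
  15 → (19, 'd')
  16 → (17, 'dbd')
  17 → (3, 'dcbabcbcabbbdddbd')
  18 → (16, 'ddbd')
  19 → (15, 'dddbd')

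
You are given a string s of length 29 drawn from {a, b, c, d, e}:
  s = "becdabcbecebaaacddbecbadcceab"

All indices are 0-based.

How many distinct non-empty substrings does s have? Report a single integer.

399

rank | idx | suffix
   0 |  12 | aaacddbecbadcceab
   1 |  13 | aacddbecbadcceab
   2 |  27 | ab
   3 |   4 | abcbecebaaacddbecbadcceab
   4 |  14 | acddbecbadcceab
   5 |  22 | adcceab
   6 |  28 | b
   7 |  11 | baaacddbecbadcceab
   8 |  21 | badcceab
   9 |   5 | bcbecebaaacddbecbadcceab
  10 |  18 | becbadcceab
  11 |   0 | becdabcbecebaaacddbecbadcceab
  12 |   7 | becebaaacddbecbadcceab
  13 |  20 | cbadcceab
  14 |   6 | cbecebaaacddbecbadcceab
  15 |  24 | cceab
  16 |   2 | cdabcbecebaaacddbecbadcceab
  17 |  15 | cddbecbadcceab
  18 |  25 | ceab
  19 |   9 | cebaaacddbecbadcceab
  20 |   3 | dabcbecebaaacddbecbadcceab
  21 |  17 | dbecbadcceab
  22 |  23 | dcceab
  23 |  16 | ddbecbadcceab
  24 |  26 | eab
  25 |  10 | ebaaacddbecbadcceab
  26 |  19 | ecbadcceab
  27 |   1 | ecdabcbecebaaacddbecbadcceab
  28 |   8 | ecebaaacddbecbadcceab

SA = [12, 13, 27, 4, 14, 22, 28, 11, 21, 5, 18, 0, 7, 20, 6, 24, 2, 15, 25, 9, 3, 17, 23, 16, 26, 10, 19, 1, 8]
i: (SA[i-1],SA[i]) lcp shared
  1: (12,13) 2 'aa'
  2: (13,27) 1 'a'
  3: (27,4) 2 'ab'
  4: (4,14) 1 'a'
  5: (14,22) 1 'a'
  6: (22,28) 0 ''
  7: (28,11) 1 'b'
  8: (11,21) 2 'ba'
  9: (21,5) 1 'b'
  10: (5,18) 1 'b'
  11: (18,0) 3 'bec'
  12: (0,7) 3 'bec'
  13: (7,20) 0 ''
  14: (20,6) 2 'cb'
  15: (6,24) 1 'c'
  16: (24,2) 1 'c'
  17: (2,15) 2 'cd'
  18: (15,25) 1 'c'
  19: (25,9) 2 'ce'
  20: (9,3) 0 ''
  21: (3,17) 1 'd'
  22: (17,23) 1 'd'
  23: (23,16) 1 'd'
  24: (16,26) 0 ''
  25: (26,10) 1 'e'
  26: (10,19) 1 'e'
  27: (19,1) 2 'ec'
  28: (1,8) 2 'ec'

n(n+1)/2 = 29·30/2 = 435
Σ LCP = 0 + 2 + 1 + 2 + 1 + 1 + 0 + 1 + 2 + 1 + 1 + 3 + 3 + 0 + 2 + 1 + 1 + 2 + 1 + 2 + 0 + 1 + 1 + 1 + 0 + 1 + 1 + 2 + 2 = 36
distinct = 435 − 36 = 399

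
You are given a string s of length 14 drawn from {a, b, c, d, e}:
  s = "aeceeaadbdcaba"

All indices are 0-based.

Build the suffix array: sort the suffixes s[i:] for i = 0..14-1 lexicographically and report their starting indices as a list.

[13, 5, 11, 6, 0, 12, 8, 10, 2, 7, 9, 4, 1, 3]

sorted suffixes:
  #0 SA[0]=13  'a'
  #1 SA[1]=5  'aadbdcaba'
  #2 SA[2]=11  'aba'
  #3 SA[3]=6  'adbdcaba'
  #4 SA[4]=0  'aeceeaadbdcaba'
  #5 SA[5]=12  'ba'
  #6 SA[6]=8  'bdcaba'
  #7 SA[7]=10  'caba'
  #8 SA[8]=2  'ceeaadbdcaba'
  #9 SA[9]=7  'dbdcaba'
  #10 SA[10]=9  'dcaba'
  #11 SA[11]=4  'eaadbdcaba'
  #12 SA[12]=1  'eceeaadbdcaba'
  #13 SA[13]=3  'eeaadbdcaba'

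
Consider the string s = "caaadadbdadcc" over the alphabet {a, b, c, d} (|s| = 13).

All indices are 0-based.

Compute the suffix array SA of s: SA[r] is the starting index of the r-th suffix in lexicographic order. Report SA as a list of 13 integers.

rank | idx | suffix
   0 |   1 | aaadadbdadcc
   1 |   2 | aadadbdadcc
   2 |   3 | adadbdadcc
   3 |   5 | adbdadcc
   4 |   9 | adcc
   5 |   7 | bdadcc
   6 |  12 | c
   7 |   0 | caaadadbdadcc
   8 |  11 | cc
   9 |   4 | dadbdadcc
  10 |   8 | dadcc
  11 |   6 | dbdadcc
  12 |  10 | dcc

[1, 2, 3, 5, 9, 7, 12, 0, 11, 4, 8, 6, 10]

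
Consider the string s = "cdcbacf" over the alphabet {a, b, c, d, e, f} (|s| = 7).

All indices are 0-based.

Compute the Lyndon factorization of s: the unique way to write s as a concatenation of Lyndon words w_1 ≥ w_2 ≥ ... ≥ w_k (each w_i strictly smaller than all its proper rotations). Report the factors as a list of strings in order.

emit factor 1: 'cd' (i=0, period=2)
emit factor 2: 'c' (i=2, period=1)
emit factor 3: 'b' (i=3, period=1)
emit factor 4: 'acf' (i=4, period=3)

["cd", "c", "b", "acf"]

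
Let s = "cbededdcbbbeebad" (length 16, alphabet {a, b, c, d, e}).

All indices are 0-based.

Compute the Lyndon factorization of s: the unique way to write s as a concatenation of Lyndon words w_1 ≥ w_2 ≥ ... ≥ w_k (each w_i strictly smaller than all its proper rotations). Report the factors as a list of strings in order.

["c", "bededdc", "bbbee", "b", "ad"]

emit factor 1: 'c' (i=0, period=1)
emit factor 2: 'bededdc' (i=1, period=7)
emit factor 3: 'bbbee' (i=8, period=5)
emit factor 4: 'b' (i=13, period=1)
emit factor 5: 'ad' (i=14, period=2)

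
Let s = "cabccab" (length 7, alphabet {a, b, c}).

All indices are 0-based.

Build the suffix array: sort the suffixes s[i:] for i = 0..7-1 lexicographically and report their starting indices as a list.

rank→(start, suffix):
  0 → (5, 'ab')
  1 → (1, 'abccab')
  2 → (6, 'b')
  3 → (2, 'bccab')
  4 → (4, 'cab')
  5 → (0, 'cabccab')
  6 → (3, 'ccab')

[5, 1, 6, 2, 4, 0, 3]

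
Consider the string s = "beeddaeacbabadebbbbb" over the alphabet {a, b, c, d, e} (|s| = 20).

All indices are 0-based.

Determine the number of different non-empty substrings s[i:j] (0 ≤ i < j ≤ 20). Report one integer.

188

rank | idx | suffix
   0 |  10 | abadebbbbb
   1 |   7 | acbabadebbbbb
   2 |  12 | adebbbbb
   3 |   5 | aeacbabadebbbbb
   4 |  19 | b
   5 |   9 | babadebbbbb
   6 |  11 | badebbbbb
   7 |  18 | bb
   8 |  17 | bbb
   9 |  16 | bbbb
  10 |  15 | bbbbb
  11 |   0 | beeddaeacbabadebbbbb
  12 |   8 | cbabadebbbbb
  13 |   4 | daeacbabadebbbbb
  14 |   3 | ddaeacbabadebbbbb
  15 |  13 | debbbbb
  16 |   6 | eacbabadebbbbb
  17 |  14 | ebbbbb
  18 |   2 | eddaeacbabadebbbbb
  19 |   1 | eeddaeacbabadebbbbb

SA = [10, 7, 12, 5, 19, 9, 11, 18, 17, 16, 15, 0, 8, 4, 3, 13, 6, 14, 2, 1]
i: (SA[i-1],SA[i]) lcp shared
  1: (10,7) 1 'a'
  2: (7,12) 1 'a'
  3: (12,5) 1 'a'
  4: (5,19) 0 ''
  5: (19,9) 1 'b'
  6: (9,11) 2 'ba'
  7: (11,18) 1 'b'
  8: (18,17) 2 'bb'
  9: (17,16) 3 'bbb'
  10: (16,15) 4 'bbbb'
  11: (15,0) 1 'b'
  12: (0,8) 0 ''
  13: (8,4) 0 ''
  14: (4,3) 1 'd'
  15: (3,13) 1 'd'
  16: (13,6) 0 ''
  17: (6,14) 1 'e'
  18: (14,2) 1 'e'
  19: (2,1) 1 'e'

n(n+1)/2 = 20·21/2 = 210
Σ LCP = 0 + 1 + 1 + 1 + 0 + 1 + 2 + 1 + 2 + 3 + 4 + 1 + 0 + 0 + 1 + 1 + 0 + 1 + 1 + 1 = 22
distinct = 210 − 22 = 188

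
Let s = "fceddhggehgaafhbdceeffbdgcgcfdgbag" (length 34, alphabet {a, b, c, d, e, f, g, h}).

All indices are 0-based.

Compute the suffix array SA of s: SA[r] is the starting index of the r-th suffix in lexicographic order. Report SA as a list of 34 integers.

[11, 12, 32, 31, 15, 22, 1, 17, 27, 25, 16, 3, 29, 23, 4, 2, 18, 19, 8, 21, 0, 28, 20, 13, 33, 10, 30, 26, 24, 7, 6, 14, 9, 5]

rank | idx | suffix
   0 |  11 | aafhbdceeffbdgcgcfdgbag
   1 |  12 | afhbdceeffbdgcgcfdgbag
   2 |  32 | ag
   3 |  31 | bag
   4 |  15 | bdceeffbdgcgcfdgbag
   5 |  22 | bdgcgcfdgbag
   6 |   1 | ceddhggehgaafhbdceeffbdgcgcfdgbag
   7 |  17 | ceeffbdgcgcfdgbag
   8 |  27 | cfdgbag
   9 |  25 | cgcfdgbag
  10 |  16 | dceeffbdgcgcfdgbag
  11 |   3 | ddhggehgaafhbdceeffbdgcgcfdgbag
  12 |  29 | dgbag
  13 |  23 | dgcgcfdgbag
  14 |   4 | dhggehgaafhbdceeffbdgcgcfdgbag
  15 |   2 | eddhggehgaafhbdceeffbdgcgcfdgbag
  16 |  18 | eeffbdgcgcfdgbag
  17 |  19 | effbdgcgcfdgbag
  18 |   8 | ehgaafhbdceeffbdgcgcfdgbag
  19 |  21 | fbdgcgcfdgbag
  20 |   0 | fceddhggehgaafhbdceeffbdgcgcfdgbag
  21 |  28 | fdgbag
  22 |  20 | ffbdgcgcfdgbag
  23 |  13 | fhbdceeffbdgcgcfdgbag
  24 |  33 | g
  25 |  10 | gaafhbdceeffbdgcgcfdgbag
  26 |  30 | gbag
  27 |  26 | gcfdgbag
  28 |  24 | gcgcfdgbag
  29 |   7 | gehgaafhbdceeffbdgcgcfdgbag
  30 |   6 | ggehgaafhbdceeffbdgcgcfdgbag
  31 |  14 | hbdceeffbdgcgcfdgbag
  32 |   9 | hgaafhbdceeffbdgcgcfdgbag
  33 |   5 | hggehgaafhbdceeffbdgcgcfdgbag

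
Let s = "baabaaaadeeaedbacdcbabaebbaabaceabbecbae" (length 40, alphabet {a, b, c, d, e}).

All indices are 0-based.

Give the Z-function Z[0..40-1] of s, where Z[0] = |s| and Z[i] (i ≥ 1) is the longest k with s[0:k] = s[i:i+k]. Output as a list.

[40, 0, 0, 3, 0, 0, 0, 0, 0, 0, 0, 0, 0, 0, 2, 0, 0, 0, 0, 2, 0, 2, 0, 0, 1, 5, 0, 0, 2, 0, 0, 0, 0, 1, 1, 0, 0, 2, 0, 0]

Z[0]=40
i=1: outside box; Z[1]=0
i=2: outside box; Z[2]=0
i=3: outside box; Z[3]=3 scan→box=[3,6)
i=4: min(r-i=2, Z[1]=0)=0; Z[4]=0
i=5: min(r-i=1, Z[2]=0)=0; Z[5]=0
i=6: outside box; Z[6]=0
i=7: outside box; Z[7]=0
i=8: outside box; Z[8]=0
i=9: outside box; Z[9]=0
i=10: outside box; Z[10]=0
i=11: outside box; Z[11]=0
i=12: outside box; Z[12]=0
i=13: outside box; Z[13]=0
i=14: outside box; Z[14]=2 scan→box=[14,16)
i=15: min(r-i=1, Z[1]=0)=0; Z[15]=0
i=16: outside box; Z[16]=0
i=17: outside box; Z[17]=0
i=18: outside box; Z[18]=0
i=19: outside box; Z[19]=2 scan→box=[19,21)
i=20: min(r-i=1, Z[1]=0)=0; Z[20]=0
i=21: outside box; Z[21]=2 scan→box=[21,23)
i=22: min(r-i=1, Z[1]=0)=0; Z[22]=0
i=23: outside box; Z[23]=0
i=24: outside box; Z[24]=1 scan→box=[24,25)
i=25: outside box; Z[25]=5 scan→box=[25,30)
i=26: min(r-i=4, Z[1]=0)=0; Z[26]=0
i=27: min(r-i=3, Z[2]=0)=0; Z[27]=0
i=28: min(r-i=2, Z[3]=3)=2; Z[28]=2
i=29: min(r-i=1, Z[4]=0)=0; Z[29]=0
i=30: outside box; Z[30]=0
i=31: outside box; Z[31]=0
i=32: outside box; Z[32]=0
i=33: outside box; Z[33]=1 scan→box=[33,34)
i=34: outside box; Z[34]=1 scan→box=[34,35)
i=35: outside box; Z[35]=0
i=36: outside box; Z[36]=0
i=37: outside box; Z[37]=2 scan→box=[37,39)
i=38: min(r-i=1, Z[1]=0)=0; Z[38]=0
i=39: outside box; Z[39]=0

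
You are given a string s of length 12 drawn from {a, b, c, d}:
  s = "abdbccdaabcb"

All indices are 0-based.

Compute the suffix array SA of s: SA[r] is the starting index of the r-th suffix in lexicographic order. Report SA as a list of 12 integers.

[7, 8, 0, 11, 9, 3, 1, 10, 4, 5, 6, 2]

rank→(start, suffix):
  0 → (7, 'aabcb')
  1 → (8, 'abcb')
  2 → (0, 'abdbccdaabcb')
  3 → (11, 'b')
  4 → (9, 'bcb')
  5 → (3, 'bccdaabcb')
  6 → (1, 'bdbccdaabcb')
  7 → (10, 'cb')
  8 → (4, 'ccdaabcb')
  9 → (5, 'cdaabcb')
  10 → (6, 'daabcb')
  11 → (2, 'dbccdaabcb')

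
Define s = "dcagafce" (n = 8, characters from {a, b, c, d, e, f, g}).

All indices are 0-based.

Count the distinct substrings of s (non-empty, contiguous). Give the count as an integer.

rank | idx | suffix
   0 |   4 | afce
   1 |   2 | agafce
   2 |   1 | cagafce
   3 |   6 | ce
   4 |   0 | dcagafce
   5 |   7 | e
   6 |   5 | fce
   7 |   3 | gafce

SA = [4, 2, 1, 6, 0, 7, 5, 3]
i: (SA[i-1],SA[i]) lcp shared
  1: (4,2) 1 'a'
  2: (2,1) 0 ''
  3: (1,6) 1 'c'
  4: (6,0) 0 ''
  5: (0,7) 0 ''
  6: (7,5) 0 ''
  7: (5,3) 0 ''

n(n+1)/2 = 8·9/2 = 36
Σ LCP = 0 + 1 + 0 + 1 + 0 + 0 + 0 + 0 = 2
distinct = 36 − 2 = 34

34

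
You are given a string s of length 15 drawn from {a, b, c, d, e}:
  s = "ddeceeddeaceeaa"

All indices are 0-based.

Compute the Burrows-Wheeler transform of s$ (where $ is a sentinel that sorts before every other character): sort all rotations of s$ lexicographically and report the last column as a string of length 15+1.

rank  rotation          last
    0  $ddeceeddeaceeaa  a
    1  a$ddeceeddeaceea  a
    2  aa$ddeceeddeacee  e
    3  aceeaa$ddeceedde  e
    4  ceeaa$ddeceeddea  a
    5  ceeddeaceeaa$dde  e
    6  ddeaceeaa$ddecee  e
    7  ddeceeddeaceeaa$  $
    8  deaceeaa$ddeceed  d
    9  deceeddeaceeaa$d  d
   10  eaa$ddeceeddeace  e
   11  eaceeaa$ddeceedd  d
   12  eceeddeaceeaa$dd  d
   13  eddeaceeaa$ddece  e
   14  eeaa$ddeceeddeac  c
   15  eeddeaceeaa$ddec  c

aaeeaee$ddeddecc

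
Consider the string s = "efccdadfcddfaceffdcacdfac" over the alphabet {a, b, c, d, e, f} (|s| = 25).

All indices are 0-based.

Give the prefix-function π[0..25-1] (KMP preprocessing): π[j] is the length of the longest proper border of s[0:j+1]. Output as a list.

π[0] = 0
j=1 s[j]='f': π[1]=0 (border '')
j=2 s[j]='c': π[2]=0 (border '')
j=3 s[j]='c': π[3]=0 (border '')
j=4 s[j]='d': π[4]=0 (border '')
j=5 s[j]='a': π[5]=0 (border '')
j=6 s[j]='d': π[6]=0 (border '')
j=7 s[j]='f': π[7]=0 (border '')
j=8 s[j]='c': π[8]=0 (border '')
j=9 s[j]='d': π[9]=0 (border '')
j=10 s[j]='d': π[10]=0 (border '')
j=11 s[j]='f': π[11]=0 (border '')
j=12 s[j]='a': π[12]=0 (border '')
j=13 s[j]='c': π[13]=0 (border '')
j=14 s[j]='e': π[14]=1 (border 'e')
j=15 s[j]='f': π[15]=2 (border 'ef')
j=16 s[j]='f': k: 2→0; π[16]=0 (border '')
j=17 s[j]='d': π[17]=0 (border '')
j=18 s[j]='c': π[18]=0 (border '')
j=19 s[j]='a': π[19]=0 (border '')
j=20 s[j]='c': π[20]=0 (border '')
j=21 s[j]='d': π[21]=0 (border '')
j=22 s[j]='f': π[22]=0 (border '')
j=23 s[j]='a': π[23]=0 (border '')
j=24 s[j]='c': π[24]=0 (border '')

[0, 0, 0, 0, 0, 0, 0, 0, 0, 0, 0, 0, 0, 0, 1, 2, 0, 0, 0, 0, 0, 0, 0, 0, 0]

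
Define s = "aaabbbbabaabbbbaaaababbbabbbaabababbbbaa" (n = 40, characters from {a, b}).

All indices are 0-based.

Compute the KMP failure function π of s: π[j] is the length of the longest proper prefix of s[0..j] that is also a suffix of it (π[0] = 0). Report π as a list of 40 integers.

π[0] = 0
j=1 s[j]='a': π[1]=1 (border 'a')
j=2 s[j]='a': π[2]=2 (border 'aa')
j=3 s[j]='b': k: 2→1→0; π[3]=0 (border '')
j=4 s[j]='b': π[4]=0 (border '')
j=5 s[j]='b': π[5]=0 (border '')
j=6 s[j]='b': π[6]=0 (border '')
j=7 s[j]='a': π[7]=1 (border 'a')
j=8 s[j]='b': k: 1→0; π[8]=0 (border '')
j=9 s[j]='a': π[9]=1 (border 'a')
j=10 s[j]='a': π[10]=2 (border 'aa')
j=11 s[j]='b': k: 2→1→0; π[11]=0 (border '')
j=12 s[j]='b': π[12]=0 (border '')
j=13 s[j]='b': π[13]=0 (border '')
j=14 s[j]='b': π[14]=0 (border '')
j=15 s[j]='a': π[15]=1 (border 'a')
j=16 s[j]='a': π[16]=2 (border 'aa')
j=17 s[j]='a': π[17]=3 (border 'aaa')
j=18 s[j]='a': k: 3→2; π[18]=3 (border 'aaa')
j=19 s[j]='b': π[19]=4 (border 'aaab')
j=20 s[j]='a': k: 4→0; π[20]=1 (border 'a')
j=21 s[j]='b': k: 1→0; π[21]=0 (border '')
j=22 s[j]='b': π[22]=0 (border '')
j=23 s[j]='b': π[23]=0 (border '')
j=24 s[j]='a': π[24]=1 (border 'a')
j=25 s[j]='b': k: 1→0; π[25]=0 (border '')
j=26 s[j]='b': π[26]=0 (border '')
j=27 s[j]='b': π[27]=0 (border '')
j=28 s[j]='a': π[28]=1 (border 'a')
j=29 s[j]='a': π[29]=2 (border 'aa')
j=30 s[j]='b': k: 2→1→0; π[30]=0 (border '')
j=31 s[j]='a': π[31]=1 (border 'a')
j=32 s[j]='b': k: 1→0; π[32]=0 (border '')
j=33 s[j]='a': π[33]=1 (border 'a')
j=34 s[j]='b': k: 1→0; π[34]=0 (border '')
j=35 s[j]='b': π[35]=0 (border '')
j=36 s[j]='b': π[36]=0 (border '')
j=37 s[j]='b': π[37]=0 (border '')
j=38 s[j]='a': π[38]=1 (border 'a')
j=39 s[j]='a': π[39]=2 (border 'aa')

[0, 1, 2, 0, 0, 0, 0, 1, 0, 1, 2, 0, 0, 0, 0, 1, 2, 3, 3, 4, 1, 0, 0, 0, 1, 0, 0, 0, 1, 2, 0, 1, 0, 1, 0, 0, 0, 0, 1, 2]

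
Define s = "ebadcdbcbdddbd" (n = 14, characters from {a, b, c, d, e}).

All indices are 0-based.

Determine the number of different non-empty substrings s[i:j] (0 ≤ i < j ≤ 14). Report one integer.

93

rank→(start, suffix):
  0 → (2, 'adcdbcbdddbd')
  1 → (1, 'badcdbcbdddbd')
  2 → (6, 'bcbdddbd')
  3 → (12, 'bd')
  4 → (8, 'bdddbd')
  5 → (7, 'cbdddbd')
  6 → (4, 'cdbcbdddbd')
  7 → (13, 'd')
  8 → (5, 'dbcbdddbd')
  9 → (11, 'dbd')
  10 → (3, 'dcdbcbdddbd')
  11 → (10, 'ddbd')
  12 → (9, 'dddbd')
  13 → (0, 'ebadcdbcbdddbd')

SA = [2, 1, 6, 12, 8, 7, 4, 13, 5, 11, 3, 10, 9, 0]
i: (SA[i-1],SA[i]) lcp shared
  1: (2,1) 0 ''
  2: (1,6) 1 'b'
  3: (6,12) 1 'b'
  4: (12,8) 2 'bd'
  5: (8,7) 0 ''
  6: (7,4) 1 'c'
  7: (4,13) 0 ''
  8: (13,5) 1 'd'
  9: (5,11) 2 'db'
  10: (11,3) 1 'd'
  11: (3,10) 1 'd'
  12: (10,9) 2 'dd'
  13: (9,0) 0 ''

n(n+1)/2 = 14·15/2 = 105
Σ LCP = 0 + 0 + 1 + 1 + 2 + 0 + 1 + 0 + 1 + 2 + 1 + 1 + 2 + 0 = 12
distinct = 105 − 12 = 93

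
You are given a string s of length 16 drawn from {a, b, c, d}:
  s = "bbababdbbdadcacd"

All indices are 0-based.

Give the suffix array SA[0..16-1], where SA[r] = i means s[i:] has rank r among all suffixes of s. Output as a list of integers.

rank | idx | suffix
   0 |   2 | ababdbbdadcacd
   1 |   4 | abdbbdadcacd
   2 |  13 | acd
   3 |  10 | adcacd
   4 |   1 | bababdbbdadcacd
   5 |   3 | babdbbdadcacd
   6 |   0 | bbababdbbdadcacd
   7 |   7 | bbdadcacd
   8 |   8 | bdadcacd
   9 |   5 | bdbbdadcacd
  10 |  12 | cacd
  11 |  14 | cd
  12 |  15 | d
  13 |   9 | dadcacd
  14 |   6 | dbbdadcacd
  15 |  11 | dcacd

[2, 4, 13, 10, 1, 3, 0, 7, 8, 5, 12, 14, 15, 9, 6, 11]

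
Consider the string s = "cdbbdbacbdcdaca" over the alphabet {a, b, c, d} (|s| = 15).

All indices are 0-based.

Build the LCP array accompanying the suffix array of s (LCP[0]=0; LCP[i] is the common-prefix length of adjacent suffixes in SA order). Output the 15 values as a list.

[0, 1, 2, 0, 1, 1, 2, 0, 1, 1, 2, 0, 1, 2, 1]

rank | idx | suffix
   0 |  14 | a
   1 |  12 | aca
   2 |   6 | acbdcdaca
   3 |   5 | bacbdcdaca
   4 |   2 | bbdbacbdcdaca
   5 |   3 | bdbacbdcdaca
   6 |   8 | bdcdaca
   7 |  13 | ca
   8 |   7 | cbdcdaca
   9 |  10 | cdaca
  10 |   0 | cdbbdbacbdcdaca
  11 |  11 | daca
  12 |   4 | dbacbdcdaca
  13 |   1 | dbbdbacbdcdaca
  14 |   9 | dcdaca

SA = [14, 12, 6, 5, 2, 3, 8, 13, 7, 10, 0, 11, 4, 1, 9]
i: (SA[i-1],SA[i]) lcp shared
  1: (14,12) 1 'a'
  2: (12,6) 2 'ac'
  3: (6,5) 0 ''
  4: (5,2) 1 'b'
  5: (2,3) 1 'b'
  6: (3,8) 2 'bd'
  7: (8,13) 0 ''
  8: (13,7) 1 'c'
  9: (7,10) 1 'c'
  10: (10,0) 2 'cd'
  11: (0,11) 0 ''
  12: (11,4) 1 'd'
  13: (4,1) 2 'db'
  14: (1,9) 1 'd'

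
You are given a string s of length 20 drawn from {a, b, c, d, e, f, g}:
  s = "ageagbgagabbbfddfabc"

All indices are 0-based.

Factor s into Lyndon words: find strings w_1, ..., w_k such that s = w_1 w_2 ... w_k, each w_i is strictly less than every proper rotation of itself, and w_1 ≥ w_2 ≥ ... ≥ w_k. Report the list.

emit factor 1: 'age' (i=0, period=3)
emit factor 2: 'agbg' (i=3, period=4)
emit factor 3: 'ag' (i=7, period=2)
emit factor 4: 'abbbfddfabc' (i=9, period=11)

["age", "agbg", "ag", "abbbfddfabc"]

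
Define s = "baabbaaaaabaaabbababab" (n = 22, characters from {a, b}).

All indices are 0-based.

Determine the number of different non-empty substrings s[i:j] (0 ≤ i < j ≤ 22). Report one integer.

sorted suffixes:
  #0 SA[0]=5  'aaaaabaaabbababab'
  #1 SA[1]=6  'aaaabaaabbababab'
  #2 SA[2]=7  'aaabaaabbababab'
  #3 SA[3]=11  'aaabbababab'
  #4 SA[4]=8  'aabaaabbababab'
  #5 SA[5]=1  'aabbaaaaabaaabbababab'
  #6 SA[6]=12  'aabbababab'
  #7 SA[7]=20  'ab'
  #8 SA[8]=9  'abaaabbababab'
  #9 SA[9]=18  'abab'
  #10 SA[10]=16  'ababab'
  #11 SA[11]=2  'abbaaaaabaaabbababab'
  #12 SA[12]=13  'abbababab'
  #13 SA[13]=21  'b'
  #14 SA[14]=4  'baaaaabaaabbababab'
  #15 SA[15]=10  'baaabbababab'
  #16 SA[16]=0  'baabbaaaaabaaabbababab'
  #17 SA[17]=19  'bab'
  #18 SA[18]=17  'babab'
  #19 SA[19]=15  'bababab'
  #20 SA[20]=3  'bbaaaaabaaabbababab'
  #21 SA[21]=14  'bbababab'

SA = [5, 6, 7, 11, 8, 1, 12, 20, 9, 18, 16, 2, 13, 21, 4, 10, 0, 19, 17, 15, 3, 14]
rank  pair      lcp
   1  s[5:],s[6:]  4  'aaaa'
   2  s[6:],s[7:]  3  'aaa'
   3  s[7:],s[11:]  4  'aaab'
   4  s[11:],s[8:]  2  'aa'
   5  s[8:],s[1:]  3  'aab'
   6  s[1:],s[12:]  5  'aabba'
   7  s[12:],s[20:]  1  'a'
   8  s[20:],s[9:]  2  'ab'
   9  s[9:],s[18:]  3  'aba'
  10  s[18:],s[16:]  4  'abab'
  11  s[16:],s[2:]  2  'ab'
  12  s[2:],s[13:]  4  'abba'
  13  s[13:],s[21:]  0  ''
  14  s[21:],s[4:]  1  'b'
  15  s[4:],s[10:]  4  'baaa'
  16  s[10:],s[0:]  3  'baa'
  17  s[0:],s[19:]  2  'ba'
  18  s[19:],s[17:]  3  'bab'
  19  s[17:],s[15:]  5  'babab'
  20  s[15:],s[3:]  1  'b'
  21  s[3:],s[14:]  3  'bba'

n(n+1)/2 = 22·23/2 = 253
Σ LCP = 0 + 4 + 3 + 4 + 2 + 3 + 5 + 1 + 2 + 3 + 4 + 2 + 4 + 0 + 1 + 4 + 3 + 2 + 3 + 5 + 1 + 3 = 59
distinct = 253 − 59 = 194

194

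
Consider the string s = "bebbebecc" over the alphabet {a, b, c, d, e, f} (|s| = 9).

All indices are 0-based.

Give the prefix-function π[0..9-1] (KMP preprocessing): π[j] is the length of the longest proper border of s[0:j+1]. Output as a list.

[0, 0, 1, 1, 2, 3, 2, 0, 0]

π[0] = 0
j=1 s[j]='e': π[1]=0 (border '')
j=2 s[j]='b': π[2]=1 (border 'b')
j=3 s[j]='b': k: 1→0; π[3]=1 (border 'b')
j=4 s[j]='e': π[4]=2 (border 'be')
j=5 s[j]='b': π[5]=3 (border 'beb')
j=6 s[j]='e': k: 3→1; π[6]=2 (border 'be')
j=7 s[j]='c': k: 2→0; π[7]=0 (border '')
j=8 s[j]='c': π[8]=0 (border '')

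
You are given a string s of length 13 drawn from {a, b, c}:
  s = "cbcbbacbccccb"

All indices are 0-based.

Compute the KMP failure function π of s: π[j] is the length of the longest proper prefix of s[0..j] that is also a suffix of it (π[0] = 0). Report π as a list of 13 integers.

π[0] = 0
j=1 s[j]='b': π[1]=0 (border '')
j=2 s[j]='c': π[2]=1 (border 'c')
j=3 s[j]='b': π[3]=2 (border 'cb')
j=4 s[j]='b': k: 2→0; π[4]=0 (border '')
j=5 s[j]='a': π[5]=0 (border '')
j=6 s[j]='c': π[6]=1 (border 'c')
j=7 s[j]='b': π[7]=2 (border 'cb')
j=8 s[j]='c': π[8]=3 (border 'cbc')
j=9 s[j]='c': k: 3→1→0; π[9]=1 (border 'c')
j=10 s[j]='c': k: 1→0; π[10]=1 (border 'c')
j=11 s[j]='c': k: 1→0; π[11]=1 (border 'c')
j=12 s[j]='b': π[12]=2 (border 'cb')

[0, 0, 1, 2, 0, 0, 1, 2, 3, 1, 1, 1, 2]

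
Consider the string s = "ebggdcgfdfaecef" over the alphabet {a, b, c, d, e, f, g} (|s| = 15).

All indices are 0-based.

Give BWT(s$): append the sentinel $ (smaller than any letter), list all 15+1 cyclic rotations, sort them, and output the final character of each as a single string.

rank  rotation          last
    0  $ebggdcgfdfaecef  f
    1  aecef$ebggdcgfdf  f
    2  bggdcgfdfaecef$e  e
    3  cef$ebggdcgfdfae  e
    4  cgfdfaecef$ebggd  d
    5  dcgfdfaecef$ebgg  g
    6  dfaecef$ebggdcgf  f
    7  ebggdcgfdfaecef$  $
    8  ecef$ebggdcgfdfa  a
    9  ef$ebggdcgfdfaec  c
   10  f$ebggdcgfdfaece  e
   11  faecef$ebggdcgfd  d
   12  fdfaecef$ebggdcg  g
   13  gdcgfdfaecef$ebg  g
   14  gfdfaecef$ebggdc  c
   15  ggdcgfdfaecef$eb  b

ffeedgf$acedggcb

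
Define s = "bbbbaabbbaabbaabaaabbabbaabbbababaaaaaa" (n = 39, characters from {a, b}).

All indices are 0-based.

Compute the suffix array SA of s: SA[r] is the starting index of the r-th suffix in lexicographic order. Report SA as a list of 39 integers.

rank→(start, suffix):
  0 → (38, 'a')
  1 → (37, 'aa')
  2 → (36, 'aaa')
  3 → (35, 'aaaa')
  4 → (34, 'aaaaa')
  5 → (33, 'aaaaaa')
  6 → (16, 'aaabbabbaabbbababaaaaaa')
  7 → (13, 'aabaaabbabbaabbbababaaaaaa')
  8 → (9, 'aabbaabaaabbabbaabbbababaaaaaa')
  9 → (17, 'aabbabbaabbbababaaaaaa')
  10 → (4, 'aabbbaabbaabaaabbabbaabbbababaaaaaa')
  11 → (24, 'aabbbababaaaaaa')
  12 → (31, 'abaaaaaa')
  13 → (14, 'abaaabbabbaabbbababaaaaaa')
  14 → (29, 'ababaaaaaa')
  15 → (10, 'abbaabaaabbabbaabbbababaaaaaa')
  16 → (21, 'abbaabbbababaaaaaa')
  17 → (18, 'abbabbaabbbababaaaaaa')
  18 → (5, 'abbbaabbaabaaabbabbaabbbababaaaaaa')
  19 → (25, 'abbbababaaaaaa')
  20 → (32, 'baaaaaa')
  21 → (15, 'baaabbabbaabbbababaaaaaa')
  22 → (12, 'baabaaabbabbaabbbababaaaaaa')
  23 → (8, 'baabbaabaaabbabbaabbbababaaaaaa')
  24 → (3, 'baabbbaabbaabaaabbabbaabbbababaaaaaa')
  25 → (23, 'baabbbababaaaaaa')
  26 → (30, 'babaaaaaa')
  27 → (28, 'bababaaaaaa')
  28 → (20, 'babbaabbbababaaaaaa')
  29 → (11, 'bbaabaaabbabbaabbbababaaaaaa')
  30 → (7, 'bbaabbaabaaabbabbaabbbababaaaaaa')
  31 → (2, 'bbaabbbaabbaabaaabbabbaabbbababaaaaaa')
  32 → (22, 'bbaabbbababaaaaaa')
  33 → (27, 'bbababaaaaaa')
  34 → (19, 'bbabbaabbbababaaaaaa')
  35 → (6, 'bbbaabbaabaaabbabbaabbbababaaaaaa')
  36 → (1, 'bbbaabbbaabbaabaaabbabbaabbbababaaaaaa')
  37 → (26, 'bbbababaaaaaa')
  38 → (0, 'bbbbaabbbaabbaabaaabbabbaabbbababaaaaaa')

[38, 37, 36, 35, 34, 33, 16, 13, 9, 17, 4, 24, 31, 14, 29, 10, 21, 18, 5, 25, 32, 15, 12, 8, 3, 23, 30, 28, 20, 11, 7, 2, 22, 27, 19, 6, 1, 26, 0]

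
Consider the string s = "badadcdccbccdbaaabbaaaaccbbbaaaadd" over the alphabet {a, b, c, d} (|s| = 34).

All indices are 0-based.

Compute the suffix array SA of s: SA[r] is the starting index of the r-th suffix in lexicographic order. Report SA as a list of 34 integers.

[19, 28, 14, 20, 29, 15, 21, 30, 16, 22, 1, 3, 31, 18, 27, 13, 0, 17, 26, 25, 9, 24, 8, 23, 7, 10, 11, 5, 33, 2, 12, 6, 4, 32]

rank→(start, suffix):
  0 → (19, 'aaaaccbbbaaaadd')
  1 → (28, 'aaaadd')
  2 → (14, 'aaabbaaaaccbbbaaaadd')
  3 → (20, 'aaaccbbbaaaadd')
  4 → (29, 'aaadd')
  5 → (15, 'aabbaaaaccbbbaaaadd')
  6 → (21, 'aaccbbbaaaadd')
  7 → (30, 'aadd')
  8 → (16, 'abbaaaaccbbbaaaadd')
  9 → (22, 'accbbbaaaadd')
  10 → (1, 'adadcdccbccdbaaabbaaaaccbbbaaaadd')
  11 → (3, 'adcdccbccdbaaabbaaaaccbbbaaaadd')
  12 → (31, 'add')
  13 → (18, 'baaaaccbbbaaaadd')
  14 → (27, 'baaaadd')
  15 → (13, 'baaabbaaaaccbbbaaaadd')
  16 → (0, 'badadcdccbccdbaaabbaaaaccbbbaaaadd')
  17 → (17, 'bbaaaaccbbbaaaadd')
  18 → (26, 'bbaaaadd')
  19 → (25, 'bbbaaaadd')
  20 → (9, 'bccdbaaabbaaaaccbbbaaaadd')
  21 → (24, 'cbbbaaaadd')
  22 → (8, 'cbccdbaaabbaaaaccbbbaaaadd')
  23 → (23, 'ccbbbaaaadd')
  24 → (7, 'ccbccdbaaabbaaaaccbbbaaaadd')
  25 → (10, 'ccdbaaabbaaaaccbbbaaaadd')
  26 → (11, 'cdbaaabbaaaaccbbbaaaadd')
  27 → (5, 'cdccbccdbaaabbaaaaccbbbaaaadd')
  28 → (33, 'd')
  29 → (2, 'dadcdccbccdbaaabbaaaaccbbbaaaadd')
  30 → (12, 'dbaaabbaaaaccbbbaaaadd')
  31 → (6, 'dccbccdbaaabbaaaaccbbbaaaadd')
  32 → (4, 'dcdccbccdbaaabbaaaaccbbbaaaadd')
  33 → (32, 'dd')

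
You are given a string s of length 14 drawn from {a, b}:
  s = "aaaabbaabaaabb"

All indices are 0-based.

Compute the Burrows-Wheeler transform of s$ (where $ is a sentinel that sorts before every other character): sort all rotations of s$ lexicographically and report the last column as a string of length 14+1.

rank  rotation         last
    0  $aaaabbaabaaabb  b
    1  aaaabbaabaaabb$  $
    2  aaabb$aaaabbaab  b
    3  aaabbaabaaabb$a  a
    4  aabaaabb$aaaabb  b
    5  aabb$aaaabbaaba  a
    6  aabbaabaaabb$aa  a
    7  abaaabb$aaaabba  a
    8  abb$aaaabbaabaa  a
    9  abbaabaaabb$aaa  a
   10  b$aaaabbaabaaab  b
   11  baaabb$aaaabbaa  a
   12  baabaaabb$aaaab  b
   13  bb$aaaabbaabaaa  a
   14  bbaabaaabb$aaaa  a

b$babaaaaababaa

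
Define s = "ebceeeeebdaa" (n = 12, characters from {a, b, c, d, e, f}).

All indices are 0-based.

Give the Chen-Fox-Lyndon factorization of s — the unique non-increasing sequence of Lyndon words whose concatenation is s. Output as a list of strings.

["e", "bceeeeebd", "a", "a"]

emit factor 1: 'e' (i=0, period=1)
emit factor 2: 'bceeeeebd' (i=1, period=9)
emit factor 3: 'a' (i=10, period=1)
emit factor 4: 'a' (i=11, period=1)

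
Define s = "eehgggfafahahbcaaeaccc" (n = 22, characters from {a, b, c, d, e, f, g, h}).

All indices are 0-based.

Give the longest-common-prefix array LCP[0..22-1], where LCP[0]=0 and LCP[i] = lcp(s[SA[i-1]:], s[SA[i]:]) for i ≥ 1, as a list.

rank→(start, suffix):
  0 → (15, 'aaeaccc')
  1 → (18, 'accc')
  2 → (16, 'aeaccc')
  3 → (7, 'afahahbcaaeaccc')
  4 → (9, 'ahahbcaaeaccc')
  5 → (11, 'ahbcaaeaccc')
  6 → (13, 'bcaaeaccc')
  7 → (21, 'c')
  8 → (14, 'caaeaccc')
  9 → (20, 'cc')
  10 → (19, 'ccc')
  11 → (17, 'eaccc')
  12 → (0, 'eehgggfafahahbcaaeaccc')
  13 → (1, 'ehgggfafahahbcaaeaccc')
  14 → (6, 'fafahahbcaaeaccc')
  15 → (8, 'fahahbcaaeaccc')
  16 → (5, 'gfafahahbcaaeaccc')
  17 → (4, 'ggfafahahbcaaeaccc')
  18 → (3, 'gggfafahahbcaaeaccc')
  19 → (10, 'hahbcaaeaccc')
  20 → (12, 'hbcaaeaccc')
  21 → (2, 'hgggfafahahbcaaeaccc')

SA = [15, 18, 16, 7, 9, 11, 13, 21, 14, 20, 19, 17, 0, 1, 6, 8, 5, 4, 3, 10, 12, 2]
rank  pair      lcp
   1  s[15:],s[18:]  1  'a'
   2  s[18:],s[16:]  1  'a'
   3  s[16:],s[7:]  1  'a'
   4  s[7:],s[9:]  1  'a'
   5  s[9:],s[11:]  2  'ah'
   6  s[11:],s[13:]  0  ''
   7  s[13:],s[21:]  0  ''
   8  s[21:],s[14:]  1  'c'
   9  s[14:],s[20:]  1  'c'
  10  s[20:],s[19:]  2  'cc'
  11  s[19:],s[17:]  0  ''
  12  s[17:],s[0:]  1  'e'
  13  s[0:],s[1:]  1  'e'
  14  s[1:],s[6:]  0  ''
  15  s[6:],s[8:]  2  'fa'
  16  s[8:],s[5:]  0  ''
  17  s[5:],s[4:]  1  'g'
  18  s[4:],s[3:]  2  'gg'
  19  s[3:],s[10:]  0  ''
  20  s[10:],s[12:]  1  'h'
  21  s[12:],s[2:]  1  'h'

[0, 1, 1, 1, 1, 2, 0, 0, 1, 1, 2, 0, 1, 1, 0, 2, 0, 1, 2, 0, 1, 1]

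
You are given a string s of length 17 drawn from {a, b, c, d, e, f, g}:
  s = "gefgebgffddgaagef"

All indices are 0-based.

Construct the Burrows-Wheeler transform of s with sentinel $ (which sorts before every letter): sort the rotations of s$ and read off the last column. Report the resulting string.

fgaefdgggefgedfa$b

rank  rotation            last
    0  $gefgebgffddgaagef  f
    1  aagef$gefgebgffddg  g
    2  agef$gefgebgffddga  a
    3  bgffddgaagef$gefge  e
    4  ddgaagef$gefgebgff  f
    5  dgaagef$gefgebgffd  d
    6  ebgffddgaagef$gefg  g
    7  ef$gefgebgffddgaag  g
    8  efgebgffddgaagef$g  g
    9  f$gefgebgffddgaage  e
   10  fddgaagef$gefgebgf  f
   11  ffddgaagef$gefgebg  g
   12  fgebgffddgaagef$ge  e
   13  gaagef$gefgebgffdd  d
   14  gebgffddgaagef$gef  f
   15  gef$gefgebgffddgaa  a
   16  gefgebgffddgaagef$  $
   17  gffddgaagef$gefgeb  b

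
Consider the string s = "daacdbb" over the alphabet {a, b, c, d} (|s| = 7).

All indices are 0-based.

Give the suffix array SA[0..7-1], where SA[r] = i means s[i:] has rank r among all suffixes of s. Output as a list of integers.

[1, 2, 6, 5, 3, 0, 4]

rank→(start, suffix):
  0 → (1, 'aacdbb')
  1 → (2, 'acdbb')
  2 → (6, 'b')
  3 → (5, 'bb')
  4 → (3, 'cdbb')
  5 → (0, 'daacdbb')
  6 → (4, 'dbb')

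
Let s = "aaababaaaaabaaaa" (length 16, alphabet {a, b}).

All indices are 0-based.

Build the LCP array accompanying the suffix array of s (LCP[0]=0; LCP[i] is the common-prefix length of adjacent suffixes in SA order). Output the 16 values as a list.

[0, 1, 2, 3, 4, 4, 3, 5, 2, 4, 1, 6, 3, 0, 5, 2]

sorted suffixes:
  #0 SA[0]=15  'a'
  #1 SA[1]=14  'aa'
  #2 SA[2]=13  'aaa'
  #3 SA[3]=12  'aaaa'
  #4 SA[4]=6  'aaaaabaaaa'
  #5 SA[5]=7  'aaaabaaaa'
  #6 SA[6]=8  'aaabaaaa'
  #7 SA[7]=0  'aaababaaaaabaaaa'
  #8 SA[8]=9  'aabaaaa'
  #9 SA[9]=1  'aababaaaaabaaaa'
  #10 SA[10]=10  'abaaaa'
  #11 SA[11]=4  'abaaaaabaaaa'
  #12 SA[12]=2  'ababaaaaabaaaa'
  #13 SA[13]=11  'baaaa'
  #14 SA[14]=5  'baaaaabaaaa'
  #15 SA[15]=3  'babaaaaabaaaa'

SA = [15, 14, 13, 12, 6, 7, 8, 0, 9, 1, 10, 4, 2, 11, 5, 3]
rank  pair      lcp
   1  s[15:],s[14:]  1  'a'
   2  s[14:],s[13:]  2  'aa'
   3  s[13:],s[12:]  3  'aaa'
   4  s[12:],s[6:]  4  'aaaa'
   5  s[6:],s[7:]  4  'aaaa'
   6  s[7:],s[8:]  3  'aaa'
   7  s[8:],s[0:]  5  'aaaba'
   8  s[0:],s[9:]  2  'aa'
   9  s[9:],s[1:]  4  'aaba'
  10  s[1:],s[10:]  1  'a'
  11  s[10:],s[4:]  6  'abaaaa'
  12  s[4:],s[2:]  3  'aba'
  13  s[2:],s[11:]  0  ''
  14  s[11:],s[5:]  5  'baaaa'
  15  s[5:],s[3:]  2  'ba'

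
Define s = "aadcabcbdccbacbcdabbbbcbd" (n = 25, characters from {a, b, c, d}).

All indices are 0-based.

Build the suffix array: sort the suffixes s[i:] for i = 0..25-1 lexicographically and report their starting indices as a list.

sorted suffixes:
  #0 SA[0]=0  'aadcabcbdccbacbcdabbbbcbd'
  #1 SA[1]=17  'abbbbcbd'
  #2 SA[2]=4  'abcbdccbacbcdabbbbcbd'
  #3 SA[3]=12  'acbcdabbbbcbd'
  #4 SA[4]=1  'adcabcbdccbacbcdabbbbcbd'
  #5 SA[5]=11  'bacbcdabbbbcbd'
  #6 SA[6]=18  'bbbbcbd'
  #7 SA[7]=19  'bbbcbd'
  #8 SA[8]=20  'bbcbd'
  #9 SA[9]=21  'bcbd'
  #10 SA[10]=5  'bcbdccbacbcdabbbbcbd'
  #11 SA[11]=14  'bcdabbbbcbd'
  #12 SA[12]=23  'bd'
  #13 SA[13]=7  'bdccbacbcdabbbbcbd'
  #14 SA[14]=3  'cabcbdccbacbcdabbbbcbd'
  #15 SA[15]=10  'cbacbcdabbbbcbd'
  #16 SA[16]=13  'cbcdabbbbcbd'
  #17 SA[17]=22  'cbd'
  #18 SA[18]=6  'cbdccbacbcdabbbbcbd'
  #19 SA[19]=9  'ccbacbcdabbbbcbd'
  #20 SA[20]=15  'cdabbbbcbd'
  #21 SA[21]=24  'd'
  #22 SA[22]=16  'dabbbbcbd'
  #23 SA[23]=2  'dcabcbdccbacbcdabbbbcbd'
  #24 SA[24]=8  'dccbacbcdabbbbcbd'

[0, 17, 4, 12, 1, 11, 18, 19, 20, 21, 5, 14, 23, 7, 3, 10, 13, 22, 6, 9, 15, 24, 16, 2, 8]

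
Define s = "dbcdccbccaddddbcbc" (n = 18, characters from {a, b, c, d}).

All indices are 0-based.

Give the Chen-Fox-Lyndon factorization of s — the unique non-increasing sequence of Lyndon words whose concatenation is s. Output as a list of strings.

["d", "bcdcc", "bcc", "addddbcbc"]

emit factor 1: 'd' (i=0, period=1)
emit factor 2: 'bcdcc' (i=1, period=5)
emit factor 3: 'bcc' (i=6, period=3)
emit factor 4: 'addddbcbc' (i=9, period=9)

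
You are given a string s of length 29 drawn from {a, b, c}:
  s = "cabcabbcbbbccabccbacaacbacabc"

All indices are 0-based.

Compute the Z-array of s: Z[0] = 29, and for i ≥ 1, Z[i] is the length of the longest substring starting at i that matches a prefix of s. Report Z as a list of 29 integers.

Z[0]=29
i=1: outside box; Z[1]=0
i=2: outside box; Z[2]=0
i=3: outside box; Z[3]=3 extend→box=[3,6)
i=4: min(r-i=2, Z[1]=0)=0; Z[4]=0
i=5: min(r-i=1, Z[2]=0)=0; Z[5]=0
i=6: outside box; Z[6]=0
i=7: outside box; Z[7]=1 extend→box=[7,8)
i=8: outside box; Z[8]=0
i=9: outside box; Z[9]=0
i=10: outside box; Z[10]=0
i=11: outside box; Z[11]=1 extend→box=[11,12)
i=12: outside box; Z[12]=4 extend→box=[12,16)
i=13: min(r-i=3, Z[1]=0)=0; Z[13]=0
i=14: min(r-i=2, Z[2]=0)=0; Z[14]=0
i=15: min(r-i=1, Z[3]=3)=1; Z[15]=1
i=16: outside box; Z[16]=1 extend→box=[16,17)
i=17: outside box; Z[17]=0
i=18: outside box; Z[18]=0
i=19: outside box; Z[19]=2 extend→box=[19,21)
i=20: min(r-i=1, Z[1]=0)=0; Z[20]=0
i=21: outside box; Z[21]=0
i=22: outside box; Z[22]=1 extend→box=[22,23)
i=23: outside box; Z[23]=0
i=24: outside box; Z[24]=0
i=25: outside box; Z[25]=4 extend→box=[25,29)
i=26: min(r-i=3, Z[1]=0)=0; Z[26]=0
i=27: min(r-i=2, Z[2]=0)=0; Z[27]=0
i=28: min(r-i=1, Z[3]=3)=1; Z[28]=1

[29, 0, 0, 3, 0, 0, 0, 1, 0, 0, 0, 1, 4, 0, 0, 1, 1, 0, 0, 2, 0, 0, 1, 0, 0, 4, 0, 0, 1]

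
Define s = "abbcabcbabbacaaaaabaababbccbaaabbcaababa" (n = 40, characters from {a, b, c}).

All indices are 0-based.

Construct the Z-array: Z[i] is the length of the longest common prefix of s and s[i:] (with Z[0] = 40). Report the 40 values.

[40, 0, 0, 0, 2, 0, 0, 0, 3, 0, 0, 1, 0, 1, 1, 1, 1, 2, 0, 1, 2, 0, 4, 0, 0, 0, 0, 0, 1, 1, 5, 0, 0, 0, 1, 2, 0, 2, 0, 1]

Z[0]=40
i=1: i≥r, start 0; Z[1]=0
i=2: i≥r, start 0; Z[2]=0
i=3: i≥r, start 0; Z[3]=0
i=4: i≥r, start 0; Z[4]=2 scan→box=[4,6)
i=5: min(r-i=1, Z[1]=0)=0; Z[5]=0
i=6: i≥r, start 0; Z[6]=0
i=7: i≥r, start 0; Z[7]=0
i=8: i≥r, start 0; Z[8]=3 scan→box=[8,11)
i=9: min(r-i=2, Z[1]=0)=0; Z[9]=0
i=10: min(r-i=1, Z[2]=0)=0; Z[10]=0
i=11: i≥r, start 0; Z[11]=1 scan→box=[11,12)
i=12: i≥r, start 0; Z[12]=0
i=13: i≥r, start 0; Z[13]=1 scan→box=[13,14)
i=14: i≥r, start 0; Z[14]=1 scan→box=[14,15)
i=15: i≥r, start 0; Z[15]=1 scan→box=[15,16)
i=16: i≥r, start 0; Z[16]=1 scan→box=[16,17)
i=17: i≥r, start 0; Z[17]=2 scan→box=[17,19)
i=18: min(r-i=1, Z[1]=0)=0; Z[18]=0
i=19: i≥r, start 0; Z[19]=1 scan→box=[19,20)
i=20: i≥r, start 0; Z[20]=2 scan→box=[20,22)
i=21: min(r-i=1, Z[1]=0)=0; Z[21]=0
i=22: i≥r, start 0; Z[22]=4 scan→box=[22,26)
i=23: min(r-i=3, Z[1]=0)=0; Z[23]=0
i=24: min(r-i=2, Z[2]=0)=0; Z[24]=0
i=25: min(r-i=1, Z[3]=0)=0; Z[25]=0
i=26: i≥r, start 0; Z[26]=0
i=27: i≥r, start 0; Z[27]=0
i=28: i≥r, start 0; Z[28]=1 scan→box=[28,29)
i=29: i≥r, start 0; Z[29]=1 scan→box=[29,30)
i=30: i≥r, start 0; Z[30]=5 scan→box=[30,35)
i=31: min(r-i=4, Z[1]=0)=0; Z[31]=0
i=32: min(r-i=3, Z[2]=0)=0; Z[32]=0
i=33: min(r-i=2, Z[3]=0)=0; Z[33]=0
i=34: min(r-i=1, Z[4]=2)=1; Z[34]=1
i=35: i≥r, start 0; Z[35]=2 scan→box=[35,37)
i=36: min(r-i=1, Z[1]=0)=0; Z[36]=0
i=37: i≥r, start 0; Z[37]=2 scan→box=[37,39)
i=38: min(r-i=1, Z[1]=0)=0; Z[38]=0
i=39: i≥r, start 0; Z[39]=1 scan→box=[39,40)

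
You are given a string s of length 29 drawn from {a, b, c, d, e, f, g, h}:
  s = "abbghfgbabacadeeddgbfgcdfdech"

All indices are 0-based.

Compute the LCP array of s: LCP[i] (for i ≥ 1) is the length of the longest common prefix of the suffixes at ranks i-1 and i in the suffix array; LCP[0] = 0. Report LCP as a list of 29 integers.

sorted suffixes:
  #0 SA[0]=8  'abacadeeddgbfgcdfdech'
  #1 SA[1]=0  'abbghfgbabacadeeddgbfgcdfdech'
  #2 SA[2]=10  'acadeeddgbfgcdfdech'
  #3 SA[3]=12  'adeeddgbfgcdfdech'
  #4 SA[4]=7  'babacadeeddgbfgcdfdech'
  #5 SA[5]=9  'bacadeeddgbfgcdfdech'
  #6 SA[6]=1  'bbghfgbabacadeeddgbfgcdfdech'
  #7 SA[7]=19  'bfgcdfdech'
  #8 SA[8]=2  'bghfgbabacadeeddgbfgcdfdech'
  #9 SA[9]=11  'cadeeddgbfgcdfdech'
  #10 SA[10]=22  'cdfdech'
  #11 SA[11]=27  'ch'
  #12 SA[12]=16  'ddgbfgcdfdech'
  #13 SA[13]=25  'dech'
  #14 SA[14]=13  'deeddgbfgcdfdech'
  #15 SA[15]=23  'dfdech'
  #16 SA[16]=17  'dgbfgcdfdech'
  #17 SA[17]=26  'ech'
  #18 SA[18]=15  'eddgbfgcdfdech'
  #19 SA[19]=14  'eeddgbfgcdfdech'
  #20 SA[20]=24  'fdech'
  #21 SA[21]=5  'fgbabacadeeddgbfgcdfdech'
  #22 SA[22]=20  'fgcdfdech'
  #23 SA[23]=6  'gbabacadeeddgbfgcdfdech'
  #24 SA[24]=18  'gbfgcdfdech'
  #25 SA[25]=21  'gcdfdech'
  #26 SA[26]=3  'ghfgbabacadeeddgbfgcdfdech'
  #27 SA[27]=28  'h'
  #28 SA[28]=4  'hfgbabacadeeddgbfgcdfdech'

SA = [8, 0, 10, 12, 7, 9, 1, 19, 2, 11, 22, 27, 16, 25, 13, 23, 17, 26, 15, 14, 24, 5, 20, 6, 18, 21, 3, 28, 4]
rank  pair      lcp
   1  s[8:],s[0:]  2  'ab'
   2  s[0:],s[10:]  1  'a'
   3  s[10:],s[12:]  1  'a'
   4  s[12:],s[7:]  0  ''
   5  s[7:],s[9:]  2  'ba'
   6  s[9:],s[1:]  1  'b'
   7  s[1:],s[19:]  1  'b'
   8  s[19:],s[2:]  1  'b'
   9  s[2:],s[11:]  0  ''
  10  s[11:],s[22:]  1  'c'
  11  s[22:],s[27:]  1  'c'
  12  s[27:],s[16:]  0  ''
  13  s[16:],s[25:]  1  'd'
  14  s[25:],s[13:]  2  'de'
  15  s[13:],s[23:]  1  'd'
  16  s[23:],s[17:]  1  'd'
  17  s[17:],s[26:]  0  ''
  18  s[26:],s[15:]  1  'e'
  19  s[15:],s[14:]  1  'e'
  20  s[14:],s[24:]  0  ''
  21  s[24:],s[5:]  1  'f'
  22  s[5:],s[20:]  2  'fg'
  23  s[20:],s[6:]  0  ''
  24  s[6:],s[18:]  2  'gb'
  25  s[18:],s[21:]  1  'g'
  26  s[21:],s[3:]  1  'g'
  27  s[3:],s[28:]  0  ''
  28  s[28:],s[4:]  1  'h'

[0, 2, 1, 1, 0, 2, 1, 1, 1, 0, 1, 1, 0, 1, 2, 1, 1, 0, 1, 1, 0, 1, 2, 0, 2, 1, 1, 0, 1]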